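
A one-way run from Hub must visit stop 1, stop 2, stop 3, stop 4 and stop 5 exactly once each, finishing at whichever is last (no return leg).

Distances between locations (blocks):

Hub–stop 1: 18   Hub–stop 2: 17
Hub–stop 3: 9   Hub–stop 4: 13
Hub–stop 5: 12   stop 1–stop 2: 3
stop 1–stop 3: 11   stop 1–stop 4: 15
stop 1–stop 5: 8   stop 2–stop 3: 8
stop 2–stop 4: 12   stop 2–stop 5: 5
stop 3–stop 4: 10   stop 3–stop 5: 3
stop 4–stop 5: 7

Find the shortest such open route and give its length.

Minimum one-way distance = 34 blocks.

There are 5! = 120 possible orderings.
Hub → stop 1 → stop 2 → stop 3 → stop 4 → stop 5: 18+3+8+10+7 = 46
Hub → stop 1 → stop 2 → stop 3 → stop 5 → stop 4: 18+3+8+3+7 = 39
Hub → stop 1 → stop 2 → stop 4 → stop 3 → stop 5: 18+3+12+10+3 = 46
Hub → stop 1 → stop 2 → stop 4 → stop 5 → stop 3: 18+3+12+7+3 = 43
Hub → stop 1 → stop 2 → stop 5 → stop 3 → stop 4: 18+3+5+3+10 = 39
Hub → stop 1 → stop 2 → stop 5 → stop 4 → stop 3: 18+3+5+7+10 = 43
Hub → stop 1 → stop 3 → stop 2 → stop 4 → stop 5: 18+11+8+12+7 = 56
Hub → stop 1 → stop 3 → stop 2 → stop 5 → stop 4: 18+11+8+5+7 = 49
Hub → stop 1 → stop 3 → stop 4 → stop 2 → stop 5: 18+11+10+12+5 = 56
Hub → stop 1 → stop 3 → stop 4 → stop 5 → stop 2: 18+11+10+7+5 = 51
Hub → stop 1 → stop 3 → stop 5 → stop 2 → stop 4: 18+11+3+5+12 = 49
Hub → stop 1 → stop 3 → stop 5 → stop 4 → stop 2: 18+11+3+7+12 = 51
Hub → stop 1 → stop 4 → stop 2 → stop 3 → stop 5: 18+15+12+8+3 = 56
Hub → stop 1 → stop 4 → stop 2 → stop 5 → stop 3: 18+15+12+5+3 = 53
… (106 more)
Hub → stop 3 → stop 4 → stop 5 → stop 2 → stop 1: 9+10+7+5+3 = 34  ← best
The minimum is 34.
One shortest path: Hub → stop 3 → stop 4 → stop 5 → stop 2 → stop 1.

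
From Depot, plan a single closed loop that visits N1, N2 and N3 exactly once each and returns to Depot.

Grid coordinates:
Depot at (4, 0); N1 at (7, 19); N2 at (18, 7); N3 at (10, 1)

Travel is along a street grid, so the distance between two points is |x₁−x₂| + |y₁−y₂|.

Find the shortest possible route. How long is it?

With 3 stops there are 3!/2 = 3 distinct round trips (a route and its reverse cost the same).
Depot→N1→N2→N3→Depot: 22+23+14+7 = 66
Depot→N1→N3→N2→Depot: 22+21+14+21 = 78
Depot→N2→N1→N3→Depot: 21+23+21+7 = 72
The minimum is 66.
One optimal route: Depot → N1 → N2 → N3 → Depot (or its reverse).

Minimum total distance: 66.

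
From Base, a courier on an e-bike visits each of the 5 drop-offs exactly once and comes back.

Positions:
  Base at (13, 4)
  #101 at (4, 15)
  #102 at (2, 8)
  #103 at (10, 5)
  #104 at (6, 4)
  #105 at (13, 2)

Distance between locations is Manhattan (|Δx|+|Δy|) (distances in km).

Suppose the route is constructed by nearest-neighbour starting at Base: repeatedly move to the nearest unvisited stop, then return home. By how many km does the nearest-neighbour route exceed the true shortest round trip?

2 km longer than the optimal tour.

From Base: #105=2, #103=4, #104=7, #102=15, #101=20 → choose #105 (2).
From #105: #103=6, #104=9, #102=17, #101=22 → choose #103 (6).
From #103: #104=5, #102=11, #101=16 → choose #104 (5).
From #104: #102=8, #101=13 → choose #102 (8).
From #102: #101=9 → choose #101 (9).
NN route Base → #105 → #103 → #104 → #102 → #101 → Base costs 50.
Optimal: Base → #103 → #101 → #102 → #104 → #105 → Base costs 48 (by enumerating all 60 distinct tours).
Excess = 50 − 48 = 2.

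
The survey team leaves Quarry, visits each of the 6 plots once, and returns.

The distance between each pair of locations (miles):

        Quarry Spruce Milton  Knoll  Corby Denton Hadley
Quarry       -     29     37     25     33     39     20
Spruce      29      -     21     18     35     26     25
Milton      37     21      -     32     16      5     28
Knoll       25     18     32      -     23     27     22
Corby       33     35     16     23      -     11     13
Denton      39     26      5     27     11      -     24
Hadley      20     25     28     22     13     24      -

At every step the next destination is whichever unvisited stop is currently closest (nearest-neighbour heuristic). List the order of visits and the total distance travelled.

Nearest-neighbour total = 113 miles; route Quarry → Hadley → Corby → Denton → Milton → Spruce → Knoll → Quarry.

At Quarry the remaining stops are Hadley 20, Knoll 25, Spruce 29, Corby 33, Milton 37, Denton 39; go to Hadley.
At Hadley the remaining stops are Corby 13, Knoll 22, Denton 24, Spruce 25, Milton 28; go to Corby.
At Corby the remaining stops are Denton 11, Milton 16, Knoll 23, Spruce 35; go to Denton.
At Denton the remaining stops are Milton 5, Spruce 26, Knoll 27; go to Milton.
At Milton the remaining stops are Spruce 21, Knoll 32; go to Spruce.
At Spruce the remaining stops are Knoll 18; go to Knoll.
Return Knoll→Quarry: 25.
Total = 20 + 13 + 11 + 5 + 21 + 18 + 25 = 113.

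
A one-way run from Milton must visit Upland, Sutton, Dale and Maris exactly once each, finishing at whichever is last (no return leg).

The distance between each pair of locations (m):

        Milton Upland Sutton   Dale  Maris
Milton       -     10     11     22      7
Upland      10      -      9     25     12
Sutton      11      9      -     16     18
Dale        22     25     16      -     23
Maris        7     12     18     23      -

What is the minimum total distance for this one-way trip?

There are 4! = 24 possible orderings.
Milton - Upland - Sutton - Dale - Maris: 10+9+16+23 = 58
Milton - Upland - Sutton - Maris - Dale: 10+9+18+23 = 60
Milton - Upland - Dale - Sutton - Maris: 10+25+16+18 = 69
Milton - Upland - Dale - Maris - Sutton: 10+25+23+18 = 76
Milton - Upland - Maris - Sutton - Dale: 10+12+18+16 = 56
Milton - Upland - Maris - Dale - Sutton: 10+12+23+16 = 61
Milton - Sutton - Upland - Dale - Maris: 11+9+25+23 = 68
Milton - Sutton - Upland - Maris - Dale: 11+9+12+23 = 55
Milton - Sutton - Dale - Upland - Maris: 11+16+25+12 = 64
Milton - Sutton - Dale - Maris - Upland: 11+16+23+12 = 62
Milton - Sutton - Maris - Upland - Dale: 11+18+12+25 = 66
Milton - Sutton - Maris - Dale - Upland: 11+18+23+25 = 77
Milton - Dale - Upland - Sutton - Maris: 22+25+9+18 = 74
Milton - Dale - Upland - Maris - Sutton: 22+25+12+18 = 77
… (10 more)
Milton - Maris - Upland - Sutton - Dale: 7+12+9+16 = 44  ← best
The minimum is 44.
One shortest path: Milton → Maris → Upland → Sutton → Dale.

Minimum one-way distance = 44 m.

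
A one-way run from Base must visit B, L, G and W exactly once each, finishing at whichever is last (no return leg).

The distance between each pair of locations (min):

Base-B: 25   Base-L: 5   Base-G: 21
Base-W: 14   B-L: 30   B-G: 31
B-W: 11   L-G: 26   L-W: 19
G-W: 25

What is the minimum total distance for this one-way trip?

Shortest open route: 66 min.

There are 4! = 24 possible orderings.
Base→B→L→G→W: 25+30+26+25 = 106
Base→B→L→W→G: 25+30+19+25 = 99
Base→B→G→L→W: 25+31+26+19 = 101
Base→B→G→W→L: 25+31+25+19 = 100
Base→B→W→L→G: 25+11+19+26 = 81
Base→B→W→G→L: 25+11+25+26 = 87
Base→L→B→G→W: 5+30+31+25 = 91
Base→L→B→W→G: 5+30+11+25 = 71
Base→L→G→B→W: 5+26+31+11 = 73
Base→L→G→W→B: 5+26+25+11 = 67
Base→L→W→B→G: 5+19+11+31 = 66
Base→L→W→G→B: 5+19+25+31 = 80
Base→G→B→L→W: 21+31+30+19 = 101
Base→G→B→W→L: 21+31+11+19 = 82
… (10 more)
The minimum is 66.
One shortest path: Base → L → W → B → G.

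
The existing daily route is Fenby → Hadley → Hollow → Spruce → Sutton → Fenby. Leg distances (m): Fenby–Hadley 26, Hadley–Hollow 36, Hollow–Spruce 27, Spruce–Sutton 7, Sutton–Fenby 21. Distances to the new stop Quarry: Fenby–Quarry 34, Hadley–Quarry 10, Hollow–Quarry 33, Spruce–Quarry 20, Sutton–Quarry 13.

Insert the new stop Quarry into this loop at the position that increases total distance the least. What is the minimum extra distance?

Minimum extra distance: 7 m, inserting Quarry between Hadley and Hollow.

Insertion cost between consecutive stops i–j is d(i,Quarry) + d(Quarry,j) − d(i,j):
  between Fenby and Hadley: 34 + 10 − 26 = 18
  between Hadley and Hollow: 10 + 33 − 36 = 7
  between Hollow and Spruce: 33 + 20 − 27 = 26
  between Spruce and Sutton: 20 + 13 − 7 = 26
  between Sutton and Fenby: 13 + 34 − 21 = 26
Cheapest insertion is between Hadley and Hollow, adding 7.
New total = 117 + 7 = 124.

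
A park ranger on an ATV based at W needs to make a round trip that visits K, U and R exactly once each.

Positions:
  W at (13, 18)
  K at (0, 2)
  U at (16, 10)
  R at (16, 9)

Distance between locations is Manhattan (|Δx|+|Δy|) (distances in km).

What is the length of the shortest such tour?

There are 3 distinct closed tours to check (reversals are equivalent).
W-K-U-R-W: 29+24+1+12 = 66
W-K-R-U-W: 29+23+1+11 = 64
W-U-K-R-W: 11+24+23+12 = 70
The minimum is 64.
One optimal route: W → K → R → U → W (or its reverse).

64 km — the shortest possible round trip.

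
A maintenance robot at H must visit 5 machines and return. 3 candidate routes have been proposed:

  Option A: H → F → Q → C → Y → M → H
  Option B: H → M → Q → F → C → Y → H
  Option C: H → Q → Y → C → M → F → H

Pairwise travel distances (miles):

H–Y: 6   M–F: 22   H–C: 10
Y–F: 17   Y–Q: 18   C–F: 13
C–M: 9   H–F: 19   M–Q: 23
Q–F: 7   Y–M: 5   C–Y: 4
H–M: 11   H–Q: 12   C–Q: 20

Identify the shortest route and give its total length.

Option A: 19 + 7 + 20 + 4 + 5 + 11 = 66
Option B: 11 + 23 + 7 + 13 + 4 + 6 = 64
Option C: 12 + 18 + 4 + 9 + 22 + 19 = 84

Shortest is Option B, total 64 miles.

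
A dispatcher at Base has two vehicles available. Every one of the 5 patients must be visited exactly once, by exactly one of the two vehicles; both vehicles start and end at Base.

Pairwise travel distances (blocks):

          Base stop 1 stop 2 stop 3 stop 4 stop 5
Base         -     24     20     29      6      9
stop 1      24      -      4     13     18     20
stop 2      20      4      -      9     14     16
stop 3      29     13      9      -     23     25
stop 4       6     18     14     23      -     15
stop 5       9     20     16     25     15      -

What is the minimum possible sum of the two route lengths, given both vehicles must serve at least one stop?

Minimum combined distance: 83 blocks.

Check every non-empty split of the stops between the two vehicles; for each half take its own optimal tour:
  {stop 1} + {stop 2, stop 3, stop 4, stop 5}: 48 + 63 = 111
  {stop 2} + {stop 1, stop 3, stop 4, stop 5}: 40 + 71 = 111
  {stop 1, stop 2} + {stop 3, stop 4, stop 5}: 48 + 63 = 111
  {stop 3} + {stop 1, stop 2, stop 4, stop 5}: 58 + 53 = 111
  {stop 1, stop 3} + {stop 2, stop 4, stop 5}: 66 + 45 = 111
  {stop 2, stop 3} + {stop 1, stop 4, stop 5}: 58 + 53 = 111
  … (15 splits in total)
  {stop 4} + {stop 1, stop 2, stop 3, stop 5}: 12 + 71 = 83  ← best
Best: vehicle 1 Base → stop 4 → Base = 12; vehicle 2 Base → stop 1 → stop 2 → stop 3 → stop 5 → Base = 71; combined 83.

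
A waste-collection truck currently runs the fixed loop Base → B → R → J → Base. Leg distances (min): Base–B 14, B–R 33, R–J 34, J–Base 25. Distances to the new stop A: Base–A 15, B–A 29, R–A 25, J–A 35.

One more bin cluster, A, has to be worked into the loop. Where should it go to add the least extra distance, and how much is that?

Minimum extra distance: 21 min, inserting A between B and R.

Insertion cost between consecutive stops i–j is d(i,A) + d(A,j) − d(i,j):
  between Base and B: 15 + 29 − 14 = 30
  between B and R: 29 + 25 − 33 = 21
  between R and J: 25 + 35 − 34 = 26
  between J and Base: 35 + 15 − 25 = 25
Cheapest insertion is between B and R, adding 21.
New total = 106 + 21 = 127.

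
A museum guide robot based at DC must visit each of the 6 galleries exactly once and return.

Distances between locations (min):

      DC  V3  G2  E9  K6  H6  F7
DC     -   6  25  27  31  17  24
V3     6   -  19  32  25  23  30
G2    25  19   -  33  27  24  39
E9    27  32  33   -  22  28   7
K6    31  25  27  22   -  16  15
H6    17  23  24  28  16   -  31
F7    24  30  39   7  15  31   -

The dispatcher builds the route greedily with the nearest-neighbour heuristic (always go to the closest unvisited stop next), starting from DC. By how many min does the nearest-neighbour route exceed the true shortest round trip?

1 min longer than the optimal tour.

From DC: V3=6, H6=17, F7=24, G2=25, E9=27, K6=31 → choose V3 (6).
From V3: G2=19, H6=23, K6=25, F7=30, E9=32 → choose G2 (19).
From G2: H6=24, K6=27, E9=33, F7=39 → choose H6 (24).
From H6: K6=16, E9=28, F7=31 → choose K6 (16).
From K6: F7=15, E9=22 → choose F7 (15).
From F7: E9=7 → choose E9 (7).
NN route DC → V3 → G2 → H6 → K6 → F7 → E9 → DC costs 114.
Optimal: DC → V3 → G2 → E9 → F7 → K6 → H6 → DC costs 113 (by enumerating all 360 distinct tours).
Excess = 114 − 113 = 1.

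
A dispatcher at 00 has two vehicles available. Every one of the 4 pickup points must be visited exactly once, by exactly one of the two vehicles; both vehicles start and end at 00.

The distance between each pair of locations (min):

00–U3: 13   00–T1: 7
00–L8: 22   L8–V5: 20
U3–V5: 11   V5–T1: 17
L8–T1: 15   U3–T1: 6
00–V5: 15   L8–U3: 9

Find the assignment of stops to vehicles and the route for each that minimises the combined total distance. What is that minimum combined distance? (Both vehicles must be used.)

There are 2^3 − 1 = 7 ways to divide the 4 stops into two non-empty groups. For each, the best each vehicle can do is its own shortest tour through its group:
  {L8} + {U3, V5, T1}: 44 + 39 = 83
  {U3} + {L8, V5, T1}: 26 + 57 = 83
  {L8, U3} + {V5, T1}: 44 + 39 = 83
  {V5} + {L8, U3, T1}: 30 + 44 = 74
  {L8, V5} + {U3, T1}: 57 + 26 = 83
  {U3, V5} + {L8, T1}: 39 + 44 = 83
  … (7 splits in total)
  {L8, U3, V5} + {T1}: 57 + 14 = 71  ← best
Best: vehicle 1 00 → L8 → U3 → V5 → 00 = 57; vehicle 2 00 → T1 → 00 = 14; combined 71.

71 min — the smallest possible combined total.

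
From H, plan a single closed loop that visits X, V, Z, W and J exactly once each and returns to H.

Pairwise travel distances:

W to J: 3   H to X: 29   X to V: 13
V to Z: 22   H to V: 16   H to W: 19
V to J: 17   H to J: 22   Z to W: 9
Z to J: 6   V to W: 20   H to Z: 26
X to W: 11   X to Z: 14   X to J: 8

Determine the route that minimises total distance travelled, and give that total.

With 5 stops there are 5!/2 = 60 distinct round trips (a route and its reverse cost the same).
H → X → V → Z → W → J → H: 29+13+22+9+3+22 = 98
H → X → V → Z → J → W → H: 29+13+22+6+3+19 = 92
H → X → V → W → Z → J → H: 29+13+20+9+6+22 = 99
H → X → V → W → J → Z → H: 29+13+20+3+6+26 = 97
H → X → V → J → Z → W → H: 29+13+17+6+9+19 = 93
H → X → V → J → W → Z → H: 29+13+17+3+9+26 = 97
H → X → Z → V → W → J → H: 29+14+22+20+3+22 = 110
H → X → Z → V → J → W → H: 29+14+22+17+3+19 = 104
H → X → Z → W → V → J → H: 29+14+9+20+17+22 = 111
H → X → Z → W → J → V → H: 29+14+9+3+17+16 = 88
H → X → Z → J → V → W → H: 29+14+6+17+20+19 = 105
H → X → Z → J → W → V → H: 29+14+6+3+20+16 = 88
H → X → W → V → Z → J → H: 29+11+20+22+6+22 = 110
H → X → W → V → J → Z → H: 29+11+20+17+6+26 = 109
… (46 more)
H → V → X → Z → J → W → H: 16+13+14+6+3+19 = 71  ← best
The minimum is 71.
One optimal route: H → V → X → Z → J → W → H (or its reverse).

Shortest round trip = 71.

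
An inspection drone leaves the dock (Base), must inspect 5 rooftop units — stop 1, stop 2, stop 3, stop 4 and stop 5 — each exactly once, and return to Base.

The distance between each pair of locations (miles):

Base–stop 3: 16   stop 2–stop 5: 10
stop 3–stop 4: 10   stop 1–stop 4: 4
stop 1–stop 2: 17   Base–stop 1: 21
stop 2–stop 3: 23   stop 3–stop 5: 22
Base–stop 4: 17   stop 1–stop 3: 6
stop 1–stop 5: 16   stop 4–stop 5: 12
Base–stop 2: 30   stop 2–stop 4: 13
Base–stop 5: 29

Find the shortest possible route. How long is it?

With 5 stops there are 5!/2 = 60 distinct round trips (a route and its reverse cost the same).
Base→stop 1→stop 2→stop 3→stop 4→stop 5→Base: 21+17+23+10+12+29 = 112
Base→stop 1→stop 2→stop 3→stop 5→stop 4→Base: 21+17+23+22+12+17 = 112
Base→stop 1→stop 2→stop 4→stop 3→stop 5→Base: 21+17+13+10+22+29 = 112
Base→stop 1→stop 2→stop 4→stop 5→stop 3→Base: 21+17+13+12+22+16 = 101
Base→stop 1→stop 2→stop 5→stop 3→stop 4→Base: 21+17+10+22+10+17 = 97
Base→stop 1→stop 2→stop 5→stop 4→stop 3→Base: 21+17+10+12+10+16 = 86
Base→stop 1→stop 3→stop 2→stop 4→stop 5→Base: 21+6+23+13+12+29 = 104
Base→stop 1→stop 3→stop 2→stop 5→stop 4→Base: 21+6+23+10+12+17 = 89
Base→stop 1→stop 3→stop 4→stop 2→stop 5→Base: 21+6+10+13+10+29 = 89
Base→stop 1→stop 3→stop 4→stop 5→stop 2→Base: 21+6+10+12+10+30 = 89
Base→stop 1→stop 3→stop 5→stop 2→stop 4→Base: 21+6+22+10+13+17 = 89
Base→stop 1→stop 3→stop 5→stop 4→stop 2→Base: 21+6+22+12+13+30 = 104
Base→stop 1→stop 4→stop 2→stop 3→stop 5→Base: 21+4+13+23+22+29 = 112
Base→stop 1→stop 4→stop 2→stop 5→stop 3→Base: 21+4+13+10+22+16 = 86
… (46 more)
Base→stop 2→stop 5→stop 4→stop 1→stop 3→Base: 30+10+12+4+6+16 = 78  ← best
The minimum is 78.
One optimal route: Base → stop 2 → stop 5 → stop 4 → stop 1 → stop 3 → Base (or its reverse).

78 miles — the shortest possible round trip.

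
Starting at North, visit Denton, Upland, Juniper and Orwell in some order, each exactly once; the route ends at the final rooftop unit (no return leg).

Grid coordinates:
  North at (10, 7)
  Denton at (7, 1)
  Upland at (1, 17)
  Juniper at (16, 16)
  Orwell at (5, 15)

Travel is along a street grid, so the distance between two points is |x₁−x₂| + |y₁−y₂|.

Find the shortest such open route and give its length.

There are 4! = 24 possible orderings.
North → Denton → Upland → Juniper → Orwell: 9+22+16+12 = 59
North → Denton → Upland → Orwell → Juniper: 9+22+6+12 = 49
North → Denton → Juniper → Upland → Orwell: 9+24+16+6 = 55
North → Denton → Juniper → Orwell → Upland: 9+24+12+6 = 51
North → Denton → Orwell → Upland → Juniper: 9+16+6+16 = 47
North → Denton → Orwell → Juniper → Upland: 9+16+12+16 = 53
North → Upland → Denton → Juniper → Orwell: 19+22+24+12 = 77
North → Upland → Denton → Orwell → Juniper: 19+22+16+12 = 69
North → Upland → Juniper → Denton → Orwell: 19+16+24+16 = 75
North → Upland → Juniper → Orwell → Denton: 19+16+12+16 = 63
North → Upland → Orwell → Denton → Juniper: 19+6+16+24 = 65
North → Upland → Orwell → Juniper → Denton: 19+6+12+24 = 61
North → Juniper → Denton → Upland → Orwell: 15+24+22+6 = 67
North → Juniper → Denton → Orwell → Upland: 15+24+16+6 = 61
… (10 more)
The minimum is 47.
One shortest path: North → Denton → Orwell → Upland → Juniper.

Shortest open route: 47.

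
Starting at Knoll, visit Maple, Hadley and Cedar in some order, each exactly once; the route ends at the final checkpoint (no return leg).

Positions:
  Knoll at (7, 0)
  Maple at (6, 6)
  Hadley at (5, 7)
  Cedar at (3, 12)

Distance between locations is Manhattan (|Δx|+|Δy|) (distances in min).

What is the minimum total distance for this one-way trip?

There are 3! = 6 possible orderings.
Knoll - Maple - Hadley - Cedar: 7+2+7 = 16
Knoll - Maple - Cedar - Hadley: 7+9+7 = 23
Knoll - Hadley - Maple - Cedar: 9+2+9 = 20
Knoll - Hadley - Cedar - Maple: 9+7+9 = 25
Knoll - Cedar - Maple - Hadley: 16+9+2 = 27
Knoll - Cedar - Hadley - Maple: 16+7+2 = 25
The minimum is 16.
One shortest path: Knoll → Maple → Hadley → Cedar.

Minimum one-way distance = 16 min.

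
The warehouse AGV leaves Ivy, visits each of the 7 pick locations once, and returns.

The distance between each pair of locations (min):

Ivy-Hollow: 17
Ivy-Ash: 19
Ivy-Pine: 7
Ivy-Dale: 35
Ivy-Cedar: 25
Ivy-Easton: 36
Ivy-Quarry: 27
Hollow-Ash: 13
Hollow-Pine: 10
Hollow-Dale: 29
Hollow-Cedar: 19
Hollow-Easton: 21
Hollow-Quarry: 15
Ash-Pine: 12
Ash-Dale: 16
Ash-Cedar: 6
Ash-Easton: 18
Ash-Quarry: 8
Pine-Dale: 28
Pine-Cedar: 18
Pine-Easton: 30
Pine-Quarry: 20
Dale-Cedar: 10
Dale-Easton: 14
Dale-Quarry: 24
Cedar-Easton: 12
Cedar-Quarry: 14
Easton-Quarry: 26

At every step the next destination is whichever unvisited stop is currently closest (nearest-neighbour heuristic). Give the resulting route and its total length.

Total distance 113 min via the nearest-neighbour route Ivy → Pine → Hollow → Ash → Cedar → Dale → Easton → Quarry → Ivy.

At Ivy the remaining stops are Pine 7, Hollow 17, Ash 19, Cedar 25, Quarry 27, Dale 35, Easton 36; go to Pine.
At Pine the remaining stops are Hollow 10, Ash 12, Cedar 18, Quarry 20, Dale 28, Easton 30; go to Hollow.
At Hollow the remaining stops are Ash 13, Quarry 15, Cedar 19, Easton 21, Dale 29; go to Ash.
At Ash the remaining stops are Cedar 6, Quarry 8, Dale 16, Easton 18; go to Cedar.
At Cedar the remaining stops are Dale 10, Easton 12, Quarry 14; go to Dale.
At Dale the remaining stops are Easton 14, Quarry 24; go to Easton.
At Easton the remaining stops are Quarry 26; go to Quarry.
Return Quarry→Ivy: 27.
Total = 7 + 10 + 13 + 6 + 10 + 14 + 26 + 27 = 113.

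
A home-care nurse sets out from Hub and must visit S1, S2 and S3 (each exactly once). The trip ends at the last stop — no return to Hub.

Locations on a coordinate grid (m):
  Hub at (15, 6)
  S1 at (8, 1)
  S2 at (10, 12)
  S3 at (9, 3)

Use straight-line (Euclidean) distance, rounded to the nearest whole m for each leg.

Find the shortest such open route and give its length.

There are 3! = 6 possible orderings.
Hub→S1→S2→S3: 9+11+9 = 29
Hub→S1→S3→S2: 9+2+9 = 20
Hub→S2→S1→S3: 8+11+2 = 21
Hub→S2→S3→S1: 8+9+2 = 19
Hub→S3→S1→S2: 7+2+11 = 20
Hub→S3→S2→S1: 7+9+11 = 27
The minimum is 19.
One shortest path: Hub → S2 → S3 → S1.

Shortest open route: 19 m.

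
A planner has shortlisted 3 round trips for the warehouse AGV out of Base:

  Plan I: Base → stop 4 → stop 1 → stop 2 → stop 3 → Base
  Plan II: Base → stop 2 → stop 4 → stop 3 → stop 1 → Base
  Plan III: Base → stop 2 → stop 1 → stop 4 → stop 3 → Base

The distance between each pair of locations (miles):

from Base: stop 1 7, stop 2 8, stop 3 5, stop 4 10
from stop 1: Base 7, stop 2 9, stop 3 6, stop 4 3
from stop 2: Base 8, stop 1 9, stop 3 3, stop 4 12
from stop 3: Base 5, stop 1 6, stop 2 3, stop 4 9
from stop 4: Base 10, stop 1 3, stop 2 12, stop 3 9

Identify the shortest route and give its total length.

Plan I: 10 + 3 + 9 + 3 + 5 = 30
Plan II: 8 + 12 + 9 + 6 + 7 = 42
Plan III: 8 + 9 + 3 + 9 + 5 = 34

Shortest is Plan I, total 30 miles.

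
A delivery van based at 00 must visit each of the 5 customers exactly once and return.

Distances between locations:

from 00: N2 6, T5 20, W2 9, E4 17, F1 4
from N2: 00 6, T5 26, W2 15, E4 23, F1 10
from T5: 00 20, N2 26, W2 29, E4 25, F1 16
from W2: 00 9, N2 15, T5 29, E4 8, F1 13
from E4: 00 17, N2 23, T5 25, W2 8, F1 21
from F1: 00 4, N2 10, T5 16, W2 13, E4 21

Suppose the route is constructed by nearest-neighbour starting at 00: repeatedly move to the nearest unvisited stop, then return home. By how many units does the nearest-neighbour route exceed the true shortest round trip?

From 00: F1=4, N2=6, W2=9, E4=17, T5=20 → choose F1 (4).
From F1: N2=10, W2=13, T5=16, E4=21 → choose N2 (10).
From N2: W2=15, E4=23, T5=26 → choose W2 (15).
From W2: E4=8, T5=29 → choose E4 (8).
From E4: T5=25 → choose T5 (25).
NN route 00 → F1 → N2 → W2 → E4 → T5 → 00 costs 82.
Optimal: 00 → N2 → W2 → E4 → T5 → F1 → 00 costs 74 (by enumerating all 60 distinct tours).
Excess = 82 − 74 = 8.

8 longer than the optimal tour.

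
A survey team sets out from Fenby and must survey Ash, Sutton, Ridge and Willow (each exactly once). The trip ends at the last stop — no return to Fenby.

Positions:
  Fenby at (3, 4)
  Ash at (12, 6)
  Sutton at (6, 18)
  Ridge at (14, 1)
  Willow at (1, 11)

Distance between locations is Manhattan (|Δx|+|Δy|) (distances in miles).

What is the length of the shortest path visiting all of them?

46 miles — the minimum one-way total.

There are 4! = 24 possible orderings.
Fenby - Ash - Sutton - Ridge - Willow: 11+18+25+23 = 77
Fenby - Ash - Sutton - Willow - Ridge: 11+18+12+23 = 64
Fenby - Ash - Ridge - Sutton - Willow: 11+7+25+12 = 55
Fenby - Ash - Ridge - Willow - Sutton: 11+7+23+12 = 53
Fenby - Ash - Willow - Sutton - Ridge: 11+16+12+25 = 64
Fenby - Ash - Willow - Ridge - Sutton: 11+16+23+25 = 75
Fenby - Sutton - Ash - Ridge - Willow: 17+18+7+23 = 65
Fenby - Sutton - Ash - Willow - Ridge: 17+18+16+23 = 74
Fenby - Sutton - Ridge - Ash - Willow: 17+25+7+16 = 65
Fenby - Sutton - Ridge - Willow - Ash: 17+25+23+16 = 81
Fenby - Sutton - Willow - Ash - Ridge: 17+12+16+7 = 52
Fenby - Sutton - Willow - Ridge - Ash: 17+12+23+7 = 59
Fenby - Ridge - Ash - Sutton - Willow: 14+7+18+12 = 51
Fenby - Ridge - Ash - Willow - Sutton: 14+7+16+12 = 49
… (10 more)
Fenby - Willow - Sutton - Ash - Ridge: 9+12+18+7 = 46  ← best
The minimum is 46.
One shortest path: Fenby → Willow → Sutton → Ash → Ridge.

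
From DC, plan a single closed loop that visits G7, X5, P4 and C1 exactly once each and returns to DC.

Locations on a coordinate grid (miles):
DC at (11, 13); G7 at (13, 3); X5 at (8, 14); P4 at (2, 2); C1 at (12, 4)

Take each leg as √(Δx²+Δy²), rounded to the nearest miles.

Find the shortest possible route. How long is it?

There are 12 distinct closed tours to check (reversals are equivalent).
DC → G7 → X5 → P4 → C1 → DC: 10+12+13+10+9 = 54
DC → G7 → X5 → C1 → P4 → DC: 10+12+11+10+14 = 57
DC → G7 → P4 → X5 → C1 → DC: 10+11+13+11+9 = 54
DC → G7 → P4 → C1 → X5 → DC: 10+11+10+11+3 = 45
DC → G7 → C1 → X5 → P4 → DC: 10+1+11+13+14 = 49
DC → G7 → C1 → P4 → X5 → DC: 10+1+10+13+3 = 37
DC → X5 → G7 → P4 → C1 → DC: 3+12+11+10+9 = 45
DC → X5 → G7 → C1 → P4 → DC: 3+12+1+10+14 = 40
DC → X5 → P4 → G7 → C1 → DC: 3+13+11+1+9 = 37
DC → X5 → C1 → G7 → P4 → DC: 3+11+1+11+14 = 40
DC → P4 → G7 → X5 → C1 → DC: 14+11+12+11+9 = 57
DC → P4 → X5 → G7 → C1 → DC: 14+13+12+1+9 = 49
The minimum is 37.
One optimal route: DC → G7 → C1 → P4 → X5 → DC (or its reverse).

Minimum total distance: 37 miles.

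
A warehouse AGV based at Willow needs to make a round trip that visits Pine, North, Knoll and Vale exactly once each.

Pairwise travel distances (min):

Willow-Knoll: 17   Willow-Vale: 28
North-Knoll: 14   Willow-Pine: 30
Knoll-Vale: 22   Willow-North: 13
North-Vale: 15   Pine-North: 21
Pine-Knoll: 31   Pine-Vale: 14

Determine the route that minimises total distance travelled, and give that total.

87 min — the shortest possible round trip.

There are 12 distinct closed tours to check (reversals are equivalent).
Willow→Pine→North→Knoll→Vale→Willow: 30+21+14+22+28 = 115
Willow→Pine→North→Vale→Knoll→Willow: 30+21+15+22+17 = 105
Willow→Pine→Knoll→North→Vale→Willow: 30+31+14+15+28 = 118
Willow→Pine→Knoll→Vale→North→Willow: 30+31+22+15+13 = 111
Willow→Pine→Vale→North→Knoll→Willow: 30+14+15+14+17 = 90
Willow→Pine→Vale→Knoll→North→Willow: 30+14+22+14+13 = 93
Willow→North→Pine→Knoll→Vale→Willow: 13+21+31+22+28 = 115
Willow→North→Pine→Vale→Knoll→Willow: 13+21+14+22+17 = 87
Willow→North→Knoll→Pine→Vale→Willow: 13+14+31+14+28 = 100
Willow→North→Vale→Pine→Knoll→Willow: 13+15+14+31+17 = 90
Willow→Knoll→Pine→North→Vale→Willow: 17+31+21+15+28 = 112
Willow→Knoll→North→Pine→Vale→Willow: 17+14+21+14+28 = 94
The minimum is 87.
One optimal route: Willow → North → Pine → Vale → Knoll → Willow (or its reverse).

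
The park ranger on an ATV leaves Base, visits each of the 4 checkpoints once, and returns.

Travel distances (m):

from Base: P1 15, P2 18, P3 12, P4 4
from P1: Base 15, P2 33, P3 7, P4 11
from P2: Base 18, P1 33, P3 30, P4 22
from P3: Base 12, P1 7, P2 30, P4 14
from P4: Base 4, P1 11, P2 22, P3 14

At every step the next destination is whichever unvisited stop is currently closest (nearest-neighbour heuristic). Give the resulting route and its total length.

Base → [P4:4 / P3:12 / P1:15 / P2:18] → P4 (4)
P4 → [P1:11 / P3:14 / P2:22] → P1 (11)
P1 → [P3:7 / P2:33] → P3 (7)
P3 → [P2:30] → P2 (30)
Return P2→Base: 18.
Total = 4 + 11 + 7 + 30 + 18 = 70.

Nearest-neighbour total = 70 m; route Base → P4 → P1 → P3 → P2 → Base.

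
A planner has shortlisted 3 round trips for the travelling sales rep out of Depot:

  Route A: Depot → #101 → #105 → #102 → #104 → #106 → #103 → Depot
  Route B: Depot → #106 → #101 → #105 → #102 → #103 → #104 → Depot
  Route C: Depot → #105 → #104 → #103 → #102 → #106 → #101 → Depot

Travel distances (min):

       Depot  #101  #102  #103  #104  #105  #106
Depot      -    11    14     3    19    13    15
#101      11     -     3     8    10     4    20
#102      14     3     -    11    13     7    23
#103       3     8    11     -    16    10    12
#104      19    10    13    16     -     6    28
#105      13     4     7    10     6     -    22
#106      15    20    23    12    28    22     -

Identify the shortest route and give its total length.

Route A: 11 + 4 + 7 + 13 + 28 + 12 + 3 = 78
Route B: 15 + 20 + 4 + 7 + 11 + 16 + 19 = 92
Route C: 13 + 6 + 16 + 11 + 23 + 20 + 11 = 100

78 min — Route A is the shortest.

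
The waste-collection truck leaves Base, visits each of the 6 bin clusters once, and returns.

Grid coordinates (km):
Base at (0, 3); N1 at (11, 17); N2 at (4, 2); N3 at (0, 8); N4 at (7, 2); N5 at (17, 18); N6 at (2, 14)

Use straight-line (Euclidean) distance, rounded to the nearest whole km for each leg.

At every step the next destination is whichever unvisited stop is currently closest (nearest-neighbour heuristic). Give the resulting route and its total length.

Base → [N2:4 / N3:5 / N4:7 / N6:11 / N1:18 / N5:23] → N2 (4)
N2 → [N4:3 / N3:7 / N6:12 / N1:17 / N5:21] → N4 (3)
N4 → [N3:9 / N6:13 / N1:16 / N5:19] → N3 (9)
N3 → [N6:6 / N1:14 / N5:20] → N6 (6)
N6 → [N1:9 / N5:16] → N1 (9)
N1 → [N5:6] → N5 (6)
Return N5→Base: 23.
Total = 4 + 3 + 9 + 6 + 9 + 6 + 23 = 60.

60 km along Base → N2 → N4 → N3 → N6 → N1 → N5 → Base.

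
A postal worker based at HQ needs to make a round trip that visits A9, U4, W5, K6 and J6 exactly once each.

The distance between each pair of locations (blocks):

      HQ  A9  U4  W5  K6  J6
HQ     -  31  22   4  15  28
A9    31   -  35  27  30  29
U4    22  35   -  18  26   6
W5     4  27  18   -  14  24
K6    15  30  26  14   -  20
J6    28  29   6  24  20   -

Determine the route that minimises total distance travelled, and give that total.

There are 60 distinct closed tours to check (reversals are equivalent).
HQ → A9 → U4 → W5 → K6 → J6 → HQ: 31+35+18+14+20+28 = 146
HQ → A9 → U4 → W5 → J6 → K6 → HQ: 31+35+18+24+20+15 = 143
HQ → A9 → U4 → K6 → W5 → J6 → HQ: 31+35+26+14+24+28 = 158
HQ → A9 → U4 → K6 → J6 → W5 → HQ: 31+35+26+20+24+4 = 140
HQ → A9 → U4 → J6 → W5 → K6 → HQ: 31+35+6+24+14+15 = 125
HQ → A9 → U4 → J6 → K6 → W5 → HQ: 31+35+6+20+14+4 = 110
HQ → A9 → W5 → U4 → K6 → J6 → HQ: 31+27+18+26+20+28 = 150
HQ → A9 → W5 → U4 → J6 → K6 → HQ: 31+27+18+6+20+15 = 117
HQ → A9 → W5 → K6 → U4 → J6 → HQ: 31+27+14+26+6+28 = 132
HQ → A9 → W5 → K6 → J6 → U4 → HQ: 31+27+14+20+6+22 = 120
HQ → A9 → W5 → J6 → U4 → K6 → HQ: 31+27+24+6+26+15 = 129
HQ → A9 → W5 → J6 → K6 → U4 → HQ: 31+27+24+20+26+22 = 150
HQ → A9 → K6 → U4 → W5 → J6 → HQ: 31+30+26+18+24+28 = 157
HQ → A9 → K6 → U4 → J6 → W5 → HQ: 31+30+26+6+24+4 = 121
… (46 more)
HQ → W5 → U4 → J6 → A9 → K6 → HQ: 4+18+6+29+30+15 = 102  ← best
The minimum is 102.
One optimal route: HQ → W5 → U4 → J6 → A9 → K6 → HQ (or its reverse).

Shortest round trip = 102 blocks.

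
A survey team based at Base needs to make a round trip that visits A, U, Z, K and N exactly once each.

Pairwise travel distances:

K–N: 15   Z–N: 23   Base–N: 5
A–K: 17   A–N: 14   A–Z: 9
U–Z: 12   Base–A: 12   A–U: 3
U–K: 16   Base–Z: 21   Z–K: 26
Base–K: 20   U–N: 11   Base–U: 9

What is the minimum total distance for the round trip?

There are 60 distinct closed tours to check (reversals are equivalent).
Base→A→U→Z→K→N→Base: 12+3+12+26+15+5 = 73
Base→A→U→Z→N→K→Base: 12+3+12+23+15+20 = 85
Base→A→U→K→Z→N→Base: 12+3+16+26+23+5 = 85
Base→A→U→K→N→Z→Base: 12+3+16+15+23+21 = 90
Base→A→U→N→Z→K→Base: 12+3+11+23+26+20 = 95
Base→A→U→N→K→Z→Base: 12+3+11+15+26+21 = 88
Base→A→Z→U→K→N→Base: 12+9+12+16+15+5 = 69
Base→A→Z→U→N→K→Base: 12+9+12+11+15+20 = 79
Base→A→Z→K→U→N→Base: 12+9+26+16+11+5 = 79
Base→A→Z→K→N→U→Base: 12+9+26+15+11+9 = 82
Base→A→Z→N→U→K→Base: 12+9+23+11+16+20 = 91
Base→A→Z→N→K→U→Base: 12+9+23+15+16+9 = 84
Base→A→K→U→Z→N→Base: 12+17+16+12+23+5 = 85
Base→A→K→U→N→Z→Base: 12+17+16+11+23+21 = 100
… (46 more)
Base→U→A→Z→K→N→Base: 9+3+9+26+15+5 = 67  ← best
The minimum is 67.
One optimal route: Base → U → A → Z → K → N → Base (or its reverse).

67 — the shortest possible round trip.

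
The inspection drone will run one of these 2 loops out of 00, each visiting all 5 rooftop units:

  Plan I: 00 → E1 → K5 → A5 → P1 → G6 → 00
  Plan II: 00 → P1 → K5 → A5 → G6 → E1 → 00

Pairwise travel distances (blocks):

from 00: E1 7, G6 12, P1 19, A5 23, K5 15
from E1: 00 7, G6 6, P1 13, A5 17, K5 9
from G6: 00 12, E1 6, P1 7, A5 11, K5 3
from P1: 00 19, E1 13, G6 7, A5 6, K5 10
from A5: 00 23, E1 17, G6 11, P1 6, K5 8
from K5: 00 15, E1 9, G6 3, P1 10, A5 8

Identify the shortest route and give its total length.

Plan I: 7 + 9 + 8 + 6 + 7 + 12 = 49
Plan II: 19 + 10 + 8 + 11 + 6 + 7 = 61

Shortest is Plan I, total 49 blocks.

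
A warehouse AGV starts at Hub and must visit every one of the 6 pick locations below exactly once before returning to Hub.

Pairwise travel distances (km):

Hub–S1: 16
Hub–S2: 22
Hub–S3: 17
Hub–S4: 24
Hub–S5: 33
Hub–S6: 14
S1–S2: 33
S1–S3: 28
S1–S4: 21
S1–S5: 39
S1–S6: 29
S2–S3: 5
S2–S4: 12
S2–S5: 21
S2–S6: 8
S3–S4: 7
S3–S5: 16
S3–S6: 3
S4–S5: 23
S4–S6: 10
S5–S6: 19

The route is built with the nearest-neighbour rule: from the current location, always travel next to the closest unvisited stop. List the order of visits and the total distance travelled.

127 km along Hub → S6 → S3 → S2 → S4 → S1 → S5 → Hub.

Hub → [S6:14 / S1:16 / S3:17 / S2:22 / S4:24 / S5:33] → S6 (14)
S6 → [S3:3 / S2:8 / S4:10 / S5:19 / S1:29] → S3 (3)
S3 → [S2:5 / S4:7 / S5:16 / S1:28] → S2 (5)
S2 → [S4:12 / S5:21 / S1:33] → S4 (12)
S4 → [S1:21 / S5:23] → S1 (21)
S1 → [S5:39] → S5 (39)
Return S5→Hub: 33.
Total = 14 + 3 + 5 + 12 + 21 + 39 + 33 = 127.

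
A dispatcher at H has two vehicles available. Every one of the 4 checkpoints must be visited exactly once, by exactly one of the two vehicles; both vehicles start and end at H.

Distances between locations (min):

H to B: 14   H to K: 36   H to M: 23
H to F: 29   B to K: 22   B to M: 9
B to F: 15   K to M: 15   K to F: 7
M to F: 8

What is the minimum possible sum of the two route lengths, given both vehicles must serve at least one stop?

Try each way of splitting the stops between the two vehicles (each non-empty) and, for each split, find the best tour for each vehicle:
  {B} + {K, M, F}: 28 + 74 = 102
  {K} + {B, M, F}: 72 + 60 = 132
  {B, K} + {M, F}: 72 + 60 = 132
  {M} + {B, K, F}: 46 + 72 = 118
  {B, M} + {K, F}: 46 + 72 = 118
  {K, M} + {B, F}: 74 + 58 = 132
  … (7 splits in total)
Best: vehicle 1 H → B → H = 28; vehicle 2 H → K → F → M → H = 74; combined 102.

Minimum combined distance: 102 min.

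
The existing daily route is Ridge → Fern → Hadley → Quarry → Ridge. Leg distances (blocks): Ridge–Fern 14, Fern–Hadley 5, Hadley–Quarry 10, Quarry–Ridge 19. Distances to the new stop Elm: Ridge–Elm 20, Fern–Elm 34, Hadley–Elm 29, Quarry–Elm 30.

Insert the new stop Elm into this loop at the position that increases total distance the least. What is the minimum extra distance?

Insertion cost between consecutive stops i–j is d(i,Elm) + d(Elm,j) − d(i,j):
  between Ridge and Fern: 20 + 34 − 14 = 40
  between Fern and Hadley: 34 + 29 − 5 = 58
  between Hadley and Quarry: 29 + 30 − 10 = 49
  between Quarry and Ridge: 30 + 20 − 19 = 31
Cheapest insertion is between Quarry and Ridge, adding 31.
New total = 48 + 31 = 79.

Adding 31 blocks by placing Elm on the Quarry–Ridge leg.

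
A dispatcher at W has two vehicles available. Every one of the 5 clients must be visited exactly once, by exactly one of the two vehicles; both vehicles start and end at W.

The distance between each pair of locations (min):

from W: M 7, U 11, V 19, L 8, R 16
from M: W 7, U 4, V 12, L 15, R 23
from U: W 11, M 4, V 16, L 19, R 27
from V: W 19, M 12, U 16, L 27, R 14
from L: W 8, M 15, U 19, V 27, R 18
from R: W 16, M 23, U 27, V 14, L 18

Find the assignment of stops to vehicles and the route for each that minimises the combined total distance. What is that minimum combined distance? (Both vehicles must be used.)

Minimum combined distance: 73 min.

Check every non-empty split of the stops between the two vehicles; for each half take its own optimal tour:
  {M} + {U, V, L, R}: 14 + 67 = 81
  {U} + {M, V, L, R}: 22 + 59 = 81
  {M, U} + {V, L, R}: 22 + 59 = 81
  {V} + {M, U, L, R}: 38 + 64 = 102
  {M, V} + {U, L, R}: 38 + 64 = 102
  {U, V} + {M, L, R}: 46 + 56 = 102
  … (15 splits in total)
  {L} + {M, U, V, R}: 16 + 57 = 73  ← best
Best: vehicle 1 W → L → W = 16; vehicle 2 W → M → U → V → R → W = 57; combined 73.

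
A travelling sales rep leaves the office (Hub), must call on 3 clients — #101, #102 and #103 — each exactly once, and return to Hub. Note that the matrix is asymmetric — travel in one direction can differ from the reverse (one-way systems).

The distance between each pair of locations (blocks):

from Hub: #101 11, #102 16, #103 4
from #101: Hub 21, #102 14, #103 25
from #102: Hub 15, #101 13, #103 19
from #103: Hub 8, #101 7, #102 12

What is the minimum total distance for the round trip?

40 blocks — the shortest possible round trip.

Hub - #101 - #102 - #103 - Hub: 11+14+19+8 = 52
Hub - #101 - #103 - #102 - Hub: 11+25+12+15 = 63
Hub - #102 - #101 - #103 - Hub: 16+13+25+8 = 62
Hub - #102 - #103 - #101 - Hub: 16+19+7+21 = 63
Hub - #103 - #101 - #102 - Hub: 4+7+14+15 = 40
Hub - #103 - #102 - #101 - Hub: 4+12+13+21 = 50
The minimum is 40.
One optimal route: Hub → #103 → #101 → #102 → Hub.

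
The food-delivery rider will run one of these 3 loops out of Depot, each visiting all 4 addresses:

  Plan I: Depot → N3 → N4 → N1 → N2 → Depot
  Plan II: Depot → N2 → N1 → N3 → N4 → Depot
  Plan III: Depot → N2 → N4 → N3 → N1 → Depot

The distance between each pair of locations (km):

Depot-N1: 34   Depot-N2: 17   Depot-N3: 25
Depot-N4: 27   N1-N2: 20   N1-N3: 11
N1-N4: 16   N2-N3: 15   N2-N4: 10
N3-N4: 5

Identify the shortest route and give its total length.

Plan I: 25 + 5 + 16 + 20 + 17 = 83
Plan II: 17 + 20 + 11 + 5 + 27 = 80
Plan III: 17 + 10 + 5 + 11 + 34 = 77

77 km — Plan III is the shortest.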